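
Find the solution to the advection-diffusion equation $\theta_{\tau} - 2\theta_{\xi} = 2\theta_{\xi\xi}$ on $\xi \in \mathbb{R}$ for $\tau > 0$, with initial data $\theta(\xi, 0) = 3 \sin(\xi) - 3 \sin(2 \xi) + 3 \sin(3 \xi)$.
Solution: Change to a moving frame: let $\eta = \xi + 2\tau$, $\sigma = \tau$ and write $\theta(\xi,\tau) = u(\eta,\sigma)$.
By the chain rule $\theta_{\tau} = u_{\sigma} + 2u_{\eta}$, $\theta_{\xi} = u_{\eta}$, $\theta_{\xi\xi} = u_{\eta\eta}$.
Then $\theta_{\tau} - 2\theta_{\xi} = u_{\sigma}$: the advection term cancels and the PDE becomes the heat equation $u_{\sigma} = 2u_{\eta\eta}$ on $\eta \in \mathbb{R}$.
Initial data: $u(\eta,0) = \theta(\eta,0) = 3 \sin(\eta) - 3 \sin(2 \eta) + 3 \sin(3 \eta)$.
On $\eta \in \mathbb{R}$ each mode satisfies $(\sin(n\eta))'' = -n^2 \sin(n\eta)$, so $e^{-2n^2\sigma} \sin(n\eta)$ solves the heat equation; by superposition $u(\eta,\sigma) = \sum c_n e^{-2n^2\sigma} \sin(n\eta)$.
Reading off the coefficients: $c_1=3, c_2=-3, c_3=3$, so $u(\eta,\sigma) = 3 e^{-2 \sigma} \sin(\eta) - 3 e^{-8 \sigma} \sin(2 \eta) + 3 e^{-18 \sigma} \sin(3 \eta)$.
Substituting back $\eta = \xi + 2\tau$, $\sigma = \tau$: $\theta(\xi,\tau) = u(\xi + 2\tau, \tau)$.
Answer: $\theta(\xi, \tau) = 3 e^{-2 \tau} \sin(2 \tau + \xi) - 3 e^{-8 \tau} \sin(4 \tau + 2 \xi) + 3 e^{-18 \tau} \sin(6 \tau + 3 \xi)$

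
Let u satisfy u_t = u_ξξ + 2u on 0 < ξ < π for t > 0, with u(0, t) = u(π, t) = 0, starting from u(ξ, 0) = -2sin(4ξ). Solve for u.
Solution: Substitute u = exp(2t)w, i.e. w = exp(-2t)u.
By the product rule, u_t = exp(2t)(w_t + 2w), u_ξξ = exp(2t)w_ξξ.
Substituting into the PDE and dividing by exp(2t): w_t + 2w = w_ξξ + 2w.
The lower-order terms cancel, leaving the standard heat equation w_t = w_ξξ.
Initial data for w: w(ξ,0) = u(ξ,0) = -2sin(4ξ). The boundary conditions carry over: w(0,t) = w(π,t) = 0.
Solve for w:
  Using separation of variables w = X(ξ)T(t):
  Eigenfunctions: sin(nξ), n = 1, 2, 3, ...
  General solution: w(ξ, t) = Σ c_n sin(nξ) exp(-n² t)
  Matching w(ξ,0) = -2sin(4ξ) term by term: c_4=-2.
Hence w(ξ,t) = -2exp(-16t)sin(4ξ).
Transform back: u(ξ,t) = exp(2t)w(ξ,t).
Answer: u(ξ, t) = -2exp(-14t)sin(4ξ)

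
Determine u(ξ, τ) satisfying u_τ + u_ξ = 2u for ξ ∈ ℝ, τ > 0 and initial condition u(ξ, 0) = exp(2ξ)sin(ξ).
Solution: Substitute u = exp(2ξ)w.
Then u_ξ = exp(2ξ)(w_ξ + 2w), u_τ = exp(2ξ)w_τ; substituting and dividing by exp(2ξ), the lower-order terms cancel: w_τ + w_ξ = 0 (standard advection equation).
Data for w: w(ξ,0) = exp(-2ξ)u(ξ,0) = sin(ξ).
By characteristics (dξ/dτ = 1), w(ξ,τ) = f(ξ - τ) with f = w(·, 0).
So w(ξ,τ) = sin(ξ - τ), and u(ξ,τ) = exp(2ξ)w(ξ,τ).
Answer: u(ξ, τ) = exp(2ξ)sin(ξ - τ)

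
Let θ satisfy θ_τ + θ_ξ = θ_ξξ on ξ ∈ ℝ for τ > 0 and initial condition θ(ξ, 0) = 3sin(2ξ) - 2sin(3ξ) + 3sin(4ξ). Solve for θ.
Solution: Moving frame: η = ξ - τ, σ = τ, θ = u(η,σ), so θ_τ = u_σ - u_η and θ_ξξ = u_ηη.
Hence θ_τ + θ_ξ = u_σ and the PDE becomes the heat equation u_σ = u_ηη on η ∈ ℝ.
Initial data: u(η,0) = θ(η,0) = 3sin(2η) - 2sin(3η) + 3sin(4η). Each mode sin(nη) decays as exp(-n²σ) on ℝ, so u(η,σ) = Σ c_n exp(-n²σ) sin(nη) with c_2=3, c_3=-2, c_4=3: u(η,σ) = 3exp(-4σ)sin(2η) - 2exp(-9σ)sin(3η) + 3exp(-16σ)sin(4η).
Substituting back: θ(ξ,τ) = u(ξ - τ, τ).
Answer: θ(ξ, τ) = 3exp(-4τ)sin(2ξ - 2τ) - 2exp(-9τ)sin(3ξ - 3τ) + 3exp(-16τ)sin(4ξ - 4τ)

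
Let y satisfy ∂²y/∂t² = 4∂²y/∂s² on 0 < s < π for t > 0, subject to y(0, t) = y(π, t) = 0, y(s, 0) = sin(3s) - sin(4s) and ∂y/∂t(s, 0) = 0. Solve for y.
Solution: Using separation of variables y = X(s)T(t):
Eigenfunctions: sin(ns), n = 1, 2, 3, ...
General solution: y(s, t) = Σ [A_n cos(2n t) + B_n sin(2n t)] sin(ns)
From y(s,0) = sin(3s) - sin(4s): A_3=1, A_4=-1. From y_t(s,0) = 0: all B_n = 0.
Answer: y(s, t) = sin(3s)cos(6t) - sin(4s)cos(8t)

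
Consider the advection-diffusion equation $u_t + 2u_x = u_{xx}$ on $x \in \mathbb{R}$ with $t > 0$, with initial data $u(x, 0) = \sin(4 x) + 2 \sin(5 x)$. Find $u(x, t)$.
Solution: Moving frame: $\eta = x - 2t$, $\sigma = t$, $u = w(\eta,\sigma)$, so $u_t = w_{\sigma} - 2w_{\eta}$ and $u_{xx} = w_{\eta\eta}$.
Hence $u_t + 2u_x = w_{\sigma}$ and the PDE becomes the heat equation $w_{\sigma} = w_{\eta\eta}$ on $\eta \in \mathbb{R}$.
Initial data: $w(\eta,0) = u(\eta,0) = \sin(4 \eta) + 2 \sin(5 \eta)$. Each mode $\sin(n\eta)$ decays as $e^{-n^2\sigma}$ on $\mathbb{R}$, so $w(\eta,\sigma) = \sum c_n e^{-n^2\sigma} \sin(n\eta)$ with $c_4=1, c_5=2$: $w(\eta,\sigma) = e^{-16 \sigma} \sin(4 \eta) + 2 e^{-25 \sigma} \sin(5 \eta)$.
Substituting back: $u(x,t) = w(x - 2t, t)$.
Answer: $u(x, t) = - e^{-16 t} \sin(8 t - 4 x) - 2 e^{-25 t} \sin(10 t - 5 x)$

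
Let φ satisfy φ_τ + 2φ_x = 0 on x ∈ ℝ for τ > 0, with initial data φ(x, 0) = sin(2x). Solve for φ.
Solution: By method of characteristics (waves move right with speed 2):
Along characteristics x - 2τ = const, φ is constant, so φ(x,τ) = f(x - 2τ) with f = φ(·, 0).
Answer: φ(x, τ) = sin(2x - 4τ)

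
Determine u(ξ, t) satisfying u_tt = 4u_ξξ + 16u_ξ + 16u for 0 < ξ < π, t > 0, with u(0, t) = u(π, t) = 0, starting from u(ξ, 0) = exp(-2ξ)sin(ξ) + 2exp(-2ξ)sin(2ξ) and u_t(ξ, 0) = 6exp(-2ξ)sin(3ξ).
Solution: Substitute u = exp(-2ξ)w.
Then u_ξ = exp(-2ξ)(w_ξ - 2w), u_ξξ = exp(-2ξ)(w_ξξ - 4w_ξ + 4w), u_tt = exp(-2ξ)w_tt; substituting and dividing by exp(-2ξ), the lower-order terms cancel: w_tt = 4w_ξξ (standard wave equation).
Data for w: w(ξ,0) = exp(2ξ)u(ξ,0) = sin(ξ) + 2sin(2ξ); w_t(ξ,0) = exp(2ξ)u_t(ξ,0) = 6sin(3ξ). The boundary conditions carry over: w(0,t) = w(π,t) = 0.
Separating variables: w = Σ [A_n cos(ω_n t) + B_n sin(ω_n t)] sin(nξ), ω_n = 2n. From ICs (B_n = velocity coefficient / ω_n): A_1=1, A_2=2, B_3=1.
So w(ξ,t) = sin(6t)sin(3ξ) + sin(ξ)cos(2t) + 2sin(2ξ)cos(4t), and u(ξ,t) = exp(-2ξ)w(ξ,t).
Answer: u(ξ, t) = exp(-2ξ)sin(6t)sin(3ξ) + exp(-2ξ)sin(ξ)cos(2t) + 2exp(-2ξ)sin(2ξ)cos(4t)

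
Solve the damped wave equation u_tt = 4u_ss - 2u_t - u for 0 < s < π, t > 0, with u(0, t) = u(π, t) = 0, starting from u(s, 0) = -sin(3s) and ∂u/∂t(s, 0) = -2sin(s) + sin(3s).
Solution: Substitute u = exp(-t)w.
Then u_t = exp(-t)(w_t - w), u_tt = exp(-t)(w_tt - 2w_t + w), u_ss = exp(-t)w_ss; substituting and dividing by exp(-t), the lower-order terms cancel: w_tt = 4w_ss (standard wave equation).
Data for w: w(s,0) = u(s,0) = -sin(3s); w_t(s,0) = u_t(s,0) + u(s,0) = -2sin(s). The boundary conditions carry over: w(0,t) = w(π,t) = 0.
Separating variables: w = Σ [A_n cos(ω_n t) + B_n sin(ω_n t)] sin(ns), ω_n = 2n. From ICs (B_n = velocity coefficient / ω_n): A_3=-1, B_1=-1.
So w(s,t) = -sin(s)sin(2t) - sin(3s)cos(6t), and u(s,t) = exp(-t)w(s,t).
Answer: u(s, t) = -exp(-t)sin(s)sin(2t) - exp(-t)sin(3s)cos(6t)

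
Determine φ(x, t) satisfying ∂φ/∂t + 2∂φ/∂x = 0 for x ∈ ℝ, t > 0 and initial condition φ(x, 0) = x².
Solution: By method of characteristics (waves move right with speed 2):
Along characteristics x - 2t = const, φ is constant, so φ(x,t) = f(x - 2t) with f = φ(·, 0).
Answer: φ(x, t) = 4t² - 4tx + x²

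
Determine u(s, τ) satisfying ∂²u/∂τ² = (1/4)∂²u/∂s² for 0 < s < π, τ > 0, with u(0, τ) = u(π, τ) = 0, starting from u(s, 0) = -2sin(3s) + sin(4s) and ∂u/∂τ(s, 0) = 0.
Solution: Separating variables: u = Σ [A_n cos(ω_n τ) + B_n sin(ω_n τ)] sin(ns), ω_n = n/2. From ICs: A_3=-2, A_4=1.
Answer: u(s, τ) = -2sin(3s)cos(3τ/2) + sin(4s)cos(2τ)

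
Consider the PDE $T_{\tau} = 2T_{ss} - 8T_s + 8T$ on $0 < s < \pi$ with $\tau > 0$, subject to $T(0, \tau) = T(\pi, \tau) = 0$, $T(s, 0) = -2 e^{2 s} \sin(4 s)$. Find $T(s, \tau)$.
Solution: Substitute $T = e^{2s}u$, i.e. $u = e^{-2s}T$.
By the product rule, $T_s = e^{2s}(u_s + 2u)$, $T_{ss} = e^{2s}(u_{ss} + 4u_s + 4u)$, $T_{\tau} = e^{2s}u_{\tau}$.
Substituting into the PDE and dividing by $e^{2s}$: $u_{\tau} = 2(u_{ss} + 4u_s + 4u) - 8(u_s + 2u) + 8u$.
The lower-order terms cancel, leaving the standard heat equation $u_{\tau} = 2u_{ss}$.
Initial data for $u$: $u(s,0) = e^{-2s}T(s,0) = -2 \sin(4 s)$. The boundary conditions carry over: $u(0,\tau) = u(\pi,\tau) = 0$.
Solve for $u$:
  Using separation of variables $u = X(s)G(\tau)$:
  Eigenfunctions: $\sin(ns)$, $n = 1, 2, 3, \ldots$
  General solution: $u(s, \tau) = \sum c_n \sin(ns) e^{-2n^2 \tau}$
  Matching $u(s,0) = -2 \sin(4 s)$ term by term: $c_4=-2$.
Hence $u(s,\tau) = -2 e^{-32 \tau} \sin(4 s)$.
Transform back: $T(s,\tau) = e^{2s}u(s,\tau)$.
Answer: $T(s, \tau) = -2 e^{-32 \tau} e^{2 s} \sin(4 s)$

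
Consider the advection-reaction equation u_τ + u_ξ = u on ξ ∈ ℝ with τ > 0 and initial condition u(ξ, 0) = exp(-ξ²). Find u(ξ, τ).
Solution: Substitute u = exp(τ)w, i.e. w = exp(-τ)u.
By the product rule, u_τ = exp(τ)(w_τ + w), u_ξ = exp(τ)w_ξ.
Substituting into the PDE and dividing by exp(τ): w_τ + w + w_ξ = w.
The lower-order terms cancel, leaving the standard advection equation w_τ + w_ξ = 0.
Initial data for w: w(ξ,0) = u(ξ,0) = exp(-ξ²).
Solve for w:
  By method of characteristics (waves move right with speed 1):
  Along characteristics ξ - τ = const, w is constant, so w(ξ,τ) = f(ξ - τ) with f = w(·, 0).
Hence w(ξ,τ) = exp(-(ξ - τ)²).
Transform back: u(ξ,τ) = exp(τ)w(ξ,τ).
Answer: u(ξ, τ) = exp(τ)exp(-(ξ - τ)²)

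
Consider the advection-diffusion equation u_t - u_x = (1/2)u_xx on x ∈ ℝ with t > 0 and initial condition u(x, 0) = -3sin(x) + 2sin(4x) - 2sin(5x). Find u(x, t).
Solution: Moving frame: η = x + t, σ = t, u = w(η,σ), so u_t = w_σ + w_η and u_xx = w_ηη.
Hence u_t - u_x = w_σ and the PDE becomes the heat equation w_σ = (1/2)w_ηη on η ∈ ℝ.
Initial data: w(η,0) = u(η,0) = -3sin(η) + 2sin(4η) - 2sin(5η). Each mode sin(nη) decays as exp(-n²σ/2) on ℝ, so w(η,σ) = Σ c_n exp(-n²σ/2) sin(nη) with c_1=-3, c_4=2, c_5=-2: w(η,σ) = 2exp(-8σ)sin(4η) - 3exp(-σ/2)sin(η) - 2exp(-25σ/2)sin(5η).
Substituting back: u(x,t) = w(x + t, t).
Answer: u(x, t) = 2exp(-8t)sin(4t + 4x) - 3exp(-t/2)sin(t + x) - 2exp(-25t/2)sin(5t + 5x)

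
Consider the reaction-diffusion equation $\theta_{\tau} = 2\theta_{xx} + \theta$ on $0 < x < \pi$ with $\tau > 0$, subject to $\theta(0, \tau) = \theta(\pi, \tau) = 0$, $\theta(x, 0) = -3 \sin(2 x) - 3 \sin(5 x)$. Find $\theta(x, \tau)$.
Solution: Substitute $\theta = e^{\tau}u$, i.e. $u = e^{-\tau}\theta$.
By the product rule, $\theta_{\tau} = e^{\tau}(u_{\tau} + u)$, $\theta_{xx} = e^{\tau}u_{xx}$.
Substituting into the PDE and dividing by $e^{\tau}$: $u_{\tau} + u = 2u_{xx} + u$.
The lower-order terms cancel, leaving the standard heat equation $u_{\tau} = 2u_{xx}$.
Initial data for $u$: $u(x,0) = \theta(x,0) = -3 \sin(2 x) - 3 \sin(5 x)$. The boundary conditions carry over: $u(0,\tau) = u(\pi,\tau) = 0$.
Solve for $u$:
  Using separation of variables $u = X(x)G(\tau)$:
  Eigenfunctions: $\sin(nx)$, $n = 1, 2, 3, \ldots$
  General solution: $u(x, \tau) = \sum c_n \sin(nx) e^{-2n^2 \tau}$
  Matching $u(x,0) = -3 \sin(2 x) - 3 \sin(5 x)$ term by term: $c_2=-3, c_5=-3$.
Hence $u(x,\tau) = -3 e^{-8 \tau} \sin(2 x) - 3 e^{-50 \tau} \sin(5 x)$.
Transform back: $\theta(x,\tau) = e^{\tau}u(x,\tau)$.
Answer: $\theta(x, \tau) = -3 e^{-7 \tau} \sin(2 x) - 3 e^{-49 \tau} \sin(5 x)$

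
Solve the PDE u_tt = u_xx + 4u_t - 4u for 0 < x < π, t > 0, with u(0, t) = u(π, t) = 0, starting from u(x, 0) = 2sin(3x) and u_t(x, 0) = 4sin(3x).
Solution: Substitute u = exp(2t)w, i.e. w = exp(-2t)u.
By the product rule, u_t = exp(2t)(w_t + 2w), u_tt = exp(2t)(w_tt + 4w_t + 4w), u_xx = exp(2t)w_xx.
Substituting into the PDE and dividing by exp(2t): w_tt + 4w_t + 4w = w_xx + 4(w_t + 2w) - 4w.
The lower-order terms cancel, leaving the standard wave equation w_tt = w_xx.
Initial data for w: w(x,0) = u(x,0) = 2sin(3x); w_t(x,0) = u_t(x,0) - 2u(x,0) = 0. The boundary conditions carry over: w(0,t) = w(π,t) = 0.
Solve for w:
  Using separation of variables w = X(x)T(t):
  Eigenfunctions: sin(nx), n = 1, 2, 3, ...
  General solution: w(x, t) = Σ [A_n cos(n t) + B_n sin(n t)] sin(nx)
  From w(x,0) = 2sin(3x): A_3=2. From w_t(x,0) = 0: all B_n = 0.
Hence w(x,t) = 2sin(3x)cos(3t).
Transform back: u(x,t) = exp(2t)w(x,t).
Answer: u(x, t) = 2exp(2t)sin(3x)cos(3t)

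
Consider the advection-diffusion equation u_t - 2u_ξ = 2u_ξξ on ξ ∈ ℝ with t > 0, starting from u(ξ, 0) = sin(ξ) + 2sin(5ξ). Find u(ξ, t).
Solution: Change to a moving frame: let η = ξ + 2t, σ = t and write u(ξ,t) = w(η,σ).
By the chain rule u_t = w_σ + 2w_η, u_ξ = w_η, u_ξξ = w_ηη.
Then u_t - 2u_ξ = w_σ: the advection term cancels and the PDE becomes the heat equation w_σ = 2w_ηη on η ∈ ℝ.
Initial data: w(η,0) = u(η,0) = sin(η) + 2sin(5η).
On η ∈ ℝ each mode satisfies (sin(nη))″ = -n² sin(nη), so exp(-2n²σ) sin(nη) solves the heat equation; by superposition w(η,σ) = Σ c_n exp(-2n²σ) sin(nη).
Reading off the coefficients: c_1=1, c_5=2, so w(η,σ) = exp(-2σ)sin(η) + 2exp(-50σ)sin(5η).
Substituting back η = ξ + 2t, σ = t: u(ξ,t) = w(ξ + 2t, t).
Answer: u(ξ, t) = exp(-2t)sin(2t + ξ) + 2exp(-50t)sin(10t + 5ξ)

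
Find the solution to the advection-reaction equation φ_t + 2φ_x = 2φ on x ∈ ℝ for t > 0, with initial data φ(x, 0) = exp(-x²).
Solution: Substitute φ = exp(2t)u, i.e. u = exp(-2t)φ.
By the product rule, φ_t = exp(2t)(u_t + 2u), φ_x = exp(2t)u_x.
Substituting into the PDE and dividing by exp(2t): u_t + 2u + 2u_x = 2u.
The lower-order terms cancel, leaving the standard advection equation u_t + 2u_x = 0.
Initial data for u: u(x,0) = φ(x,0) = exp(-x²).
Solve for u:
  By method of characteristics (waves move right with speed 2):
  Along characteristics x - 2t = const, u is constant, so u(x,t) = f(x - 2t) with f = u(·, 0).
Hence u(x,t) = exp(-(-2t + x)²).
Transform back: φ(x,t) = exp(2t)u(x,t).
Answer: φ(x, t) = exp(2t)exp(-(-2t + x)²)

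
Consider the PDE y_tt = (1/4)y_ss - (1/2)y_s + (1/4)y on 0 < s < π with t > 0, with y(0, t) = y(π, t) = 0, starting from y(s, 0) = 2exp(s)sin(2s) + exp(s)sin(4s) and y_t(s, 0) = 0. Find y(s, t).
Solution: Substitute y = exp(s)u.
Then y_s = exp(s)(u_s + u), y_ss = exp(s)(u_ss + 2u_s + u), y_tt = exp(s)u_tt; substituting and dividing by exp(s), the lower-order terms cancel: u_tt = (1/4)u_ss (standard wave equation).
Data for u: u(s,0) = exp(-s)y(s,0) = 2sin(2s) + sin(4s); u_t(s,0) = exp(-s)y_t(s,0) = 0. The boundary conditions carry over: u(0,t) = u(π,t) = 0.
Separating variables: u = Σ [A_n cos(ω_n t) + B_n sin(ω_n t)] sin(ns), ω_n = n/2. From ICs: A_2=2, A_4=1.
So u(s,t) = 2sin(2s)cos(t) + sin(4s)cos(2t), and y(s,t) = exp(s)u(s,t).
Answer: y(s, t) = 2exp(s)sin(2s)cos(t) + exp(s)sin(4s)cos(2t)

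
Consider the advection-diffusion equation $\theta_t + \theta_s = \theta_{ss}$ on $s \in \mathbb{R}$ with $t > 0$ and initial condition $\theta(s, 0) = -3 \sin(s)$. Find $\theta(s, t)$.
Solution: Moving frame: $\eta = s - t$, $\sigma = t$, $\theta = u(\eta,\sigma)$, so $\theta_t = u_{\sigma} - u_{\eta}$ and $\theta_{ss} = u_{\eta\eta}$.
Hence $\theta_t + \theta_s = u_{\sigma}$ and the PDE becomes the heat equation $u_{\sigma} = u_{\eta\eta}$ on $\eta \in \mathbb{R}$.
Initial data: $u(\eta,0) = \theta(\eta,0) = -3 \sin(\eta)$. Each mode $\sin(n\eta)$ decays as $e^{-n^2\sigma}$ on $\mathbb{R}$, so $u(\eta,\sigma) = \sum c_n e^{-n^2\sigma} \sin(n\eta)$ with $c_1=-3$: $u(\eta,\sigma) = -3 e^{-\sigma} \sin(\eta)$.
Substituting back: $\theta(s,t) = u(s - t, t)$.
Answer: $\theta(s, t) = -3 e^{-t} \sin(s - t)$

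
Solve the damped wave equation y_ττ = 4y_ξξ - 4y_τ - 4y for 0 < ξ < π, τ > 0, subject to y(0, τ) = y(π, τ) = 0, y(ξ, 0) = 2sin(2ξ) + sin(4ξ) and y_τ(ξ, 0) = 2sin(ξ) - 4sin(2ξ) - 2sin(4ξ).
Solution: Substitute y = exp(-2τ)u.
Then y_τ = exp(-2τ)(u_τ - 2u), y_ττ = exp(-2τ)(u_ττ - 4u_τ + 4u), y_ξξ = exp(-2τ)u_ξξ; substituting and dividing by exp(-2τ), the lower-order terms cancel: u_ττ = 4u_ξξ (standard wave equation).
Data for u: u(ξ,0) = y(ξ,0) = 2sin(2ξ) + sin(4ξ); u_τ(ξ,0) = y_τ(ξ,0) + 2y(ξ,0) = 2sin(ξ). The boundary conditions carry over: u(0,τ) = u(π,τ) = 0.
Separating variables: u = Σ [A_n cos(ω_n τ) + B_n sin(ω_n τ)] sin(nξ), ω_n = 2n. From ICs (B_n = velocity coefficient / ω_n): A_2=2, A_4=1, B_1=1.
So u(ξ,τ) = sin(ξ)sin(2τ) + 2sin(2ξ)cos(4τ) + sin(4ξ)cos(8τ), and y(ξ,τ) = exp(-2τ)u(ξ,τ).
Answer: y(ξ, τ) = exp(-2τ)sin(ξ)sin(2τ) + 2exp(-2τ)sin(2ξ)cos(4τ) + exp(-2τ)sin(4ξ)cos(8τ)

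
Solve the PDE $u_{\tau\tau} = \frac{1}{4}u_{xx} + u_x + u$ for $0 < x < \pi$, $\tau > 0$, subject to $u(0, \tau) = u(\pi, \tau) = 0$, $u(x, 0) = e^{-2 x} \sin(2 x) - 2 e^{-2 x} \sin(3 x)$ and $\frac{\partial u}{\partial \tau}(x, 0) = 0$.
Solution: Substitute $u = e^{-2x}w$, i.e. $w = e^{2x}u$.
By the product rule, $u_x = e^{-2x}(w_x - 2w)$, $u_{xx} = e^{-2x}(w_{xx} - 4w_x + 4w)$, $u_{\tau\tau} = e^{-2x}w_{\tau\tau}$.
Substituting into the PDE and dividing by $e^{-2x}$: $w_{\tau\tau} = \frac{1}{4}(w_{xx} - 4w_x + 4w) + (w_x - 2w) + w$.
The lower-order terms cancel, leaving the standard wave equation $w_{\tau\tau} = \frac{1}{4}w_{xx}$.
Initial data for $w$: $w(x,0) = e^{2x}u(x,0) = \sin(2 x) - 2 \sin(3 x)$; $w_{\tau}(x,0) = e^{2x}u_{\tau}(x,0) = 0$. The boundary conditions carry over: $w(0,\tau) = w(\pi,\tau) = 0$.
Solve for $w$:
  Using separation of variables $w = X(x)T(\tau)$:
  Eigenfunctions: $\sin(nx)$, $n = 1, 2, 3, \ldots$
  General solution: $w(x, \tau) = \sum [A_n \cos(n \tau/2) + B_n \sin(n \tau/2)] \sin(nx)$
  From $w(x,0) = \sin(2 x) - 2 \sin(3 x)$: $A_2=1, A_3=-2$. From $w_{\tau}(x,0) = 0$: all $B_n = 0$.
Hence $w(x,\tau) = \sin(2 x) \cos(\tau) - 2 \sin(3 x) \cos(3 \tau/2)$.
Transform back: $u(x,\tau) = e^{-2x}w(x,\tau)$.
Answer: $u(x, \tau) = e^{-2 x} \sin(2 x) \cos(\tau) - 2 e^{-2 x} \sin(3 x) \cos(3 \tau/2)$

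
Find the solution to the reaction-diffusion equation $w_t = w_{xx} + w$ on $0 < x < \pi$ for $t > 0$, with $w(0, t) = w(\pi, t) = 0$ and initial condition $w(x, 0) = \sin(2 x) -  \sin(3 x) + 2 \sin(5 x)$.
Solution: Substitute $w = e^{t}u$, i.e. $u = e^{-t}w$.
By the product rule, $w_t = e^{t}(u_t + u)$, $w_{xx} = e^{t}u_{xx}$.
Substituting into the PDE and dividing by $e^{t}$: $u_t + u = u_{xx} + u$.
The lower-order terms cancel, leaving the standard heat equation $u_t = u_{xx}$.
Initial data for $u$: $u(x,0) = w(x,0) = \sin(2 x) - \sin(3 x) + 2 \sin(5 x)$. The boundary conditions carry over: $u(0,t) = u(\pi,t) = 0$.
Solve for $u$:
  Using separation of variables $u = X(x)T(t)$:
  Eigenfunctions: $\sin(nx)$, $n = 1, 2, 3, \ldots$
  General solution: $u(x, t) = \sum c_n \sin(nx) e^{-n^2 t}$
  Matching $u(x,0) = \sin(2 x) - \sin(3 x) + 2 \sin(5 x)$ term by term: $c_2=1, c_3=-1, c_5=2$.
Hence $u(x,t) = e^{-4 t} \sin(2 x) - e^{-9 t} \sin(3 x) + 2 e^{-25 t} \sin(5 x)$.
Transform back: $w(x,t) = e^{t}u(x,t)$.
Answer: $w(x, t) = e^{-3 t} \sin(2 x) -  e^{-8 t} \sin(3 x) + 2 e^{-24 t} \sin(5 x)$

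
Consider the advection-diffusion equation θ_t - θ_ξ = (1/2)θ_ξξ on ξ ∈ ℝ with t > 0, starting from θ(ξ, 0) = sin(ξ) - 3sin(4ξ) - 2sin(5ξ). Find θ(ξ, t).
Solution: Change to a moving frame: let η = ξ + t, σ = t and write θ(ξ,t) = u(η,σ).
By the chain rule θ_t = u_σ + u_η, θ_ξ = u_η, θ_ξξ = u_ηη.
Then θ_t - θ_ξ = u_σ: the advection term cancels and the PDE becomes the heat equation u_σ = (1/2)u_ηη on η ∈ ℝ.
Initial data: u(η,0) = θ(η,0) = sin(η) - 3sin(4η) - 2sin(5η).
On η ∈ ℝ each mode satisfies (sin(nη))″ = -n² sin(nη), so exp(-n²σ/2) sin(nη) solves the heat equation; by superposition u(η,σ) = Σ c_n exp(-n²σ/2) sin(nη).
Reading off the coefficients: c_1=1, c_4=-3, c_5=-2, so u(η,σ) = -3exp(-8σ)sin(4η) + exp(-σ/2)sin(η) - 2exp(-25σ/2)sin(5η).
Substituting back η = ξ + t, σ = t: θ(ξ,t) = u(ξ + t, t).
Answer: θ(ξ, t) = -3exp(-8t)sin(4t + 4ξ) + exp(-t/2)sin(t + ξ) - 2exp(-25t/2)sin(5t + 5ξ)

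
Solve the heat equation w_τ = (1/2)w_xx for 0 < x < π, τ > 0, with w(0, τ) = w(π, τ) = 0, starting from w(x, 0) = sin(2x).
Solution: Separating variables: w = Σ c_n exp(-n²τ/2) sin(nx). From w(x,0) = sin(2x): c_2=1.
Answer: w(x, τ) = exp(-2τ)sin(2x)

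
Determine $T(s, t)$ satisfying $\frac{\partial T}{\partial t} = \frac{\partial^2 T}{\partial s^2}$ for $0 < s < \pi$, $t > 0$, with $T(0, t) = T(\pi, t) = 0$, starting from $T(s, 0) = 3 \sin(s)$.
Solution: Using separation of variables $T = X(s)G(t)$:
Eigenfunctions: $\sin(ns)$, $n = 1, 2, 3, \ldots$
General solution: $T(s, t) = \sum c_n \sin(ns) e^{-n^2 t}$
Matching $T(s,0) = 3 \sin(s)$ term by term: $c_1=3$.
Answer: $T(s, t) = 3 e^{-t} \sin(s)$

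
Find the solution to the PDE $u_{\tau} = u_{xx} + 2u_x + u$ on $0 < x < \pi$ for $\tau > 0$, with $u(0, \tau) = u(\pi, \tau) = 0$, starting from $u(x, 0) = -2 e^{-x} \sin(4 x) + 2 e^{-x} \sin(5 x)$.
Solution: Substitute $u = e^{-x}w$.
Then $u_x = e^{-x}(w_x - w)$, $u_{xx} = e^{-x}(w_{xx} - 2w_x + w)$, $u_{\tau} = e^{-x}w_{\tau}$; substituting and dividing by $e^{-x}$, the lower-order terms cancel: $w_{\tau} = w_{xx}$ (standard heat equation).
Data for $w$: $w(x,0) = e^{x}u(x,0) = -2 \sin(4 x) + 2 \sin(5 x)$. The boundary conditions carry over: $w(0,\tau) = w(\pi,\tau) = 0$.
Separating variables: $w = \sum c_n e^{-n^2\tau} \sin(nx)$. From $w(x,0) = -2 \sin(4 x) + 2 \sin(5 x)$: $c_4=-2, c_5=2$.
So $w(x,\tau) = -2 e^{-16 \tau} \sin(4 x) + 2 e^{-25 \tau} \sin(5 x)$, and $u(x,\tau) = e^{-x}w(x,\tau)$.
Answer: $u(x, \tau) = -2 e^{-16 \tau} e^{-x} \sin(4 x) + 2 e^{-25 \tau} e^{-x} \sin(5 x)$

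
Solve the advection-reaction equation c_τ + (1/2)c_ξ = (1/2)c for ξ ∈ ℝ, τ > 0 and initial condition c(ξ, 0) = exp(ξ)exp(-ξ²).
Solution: Substitute c = exp(ξ)u.
Then c_ξ = exp(ξ)(u_ξ + u), c_τ = exp(ξ)u_τ; substituting and dividing by exp(ξ), the lower-order terms cancel: u_τ + (1/2)u_ξ = 0 (standard advection equation).
Data for u: u(ξ,0) = exp(-ξ)c(ξ,0) = exp(-ξ²).
By characteristics (dξ/dτ = 1/2), u(ξ,τ) = f(ξ - (1/2)τ) with f = u(·, 0).
So u(ξ,τ) = exp(-(ξ - τ/2)²), and c(ξ,τ) = exp(ξ)u(ξ,τ).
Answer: c(ξ, τ) = exp(ξ)exp(-(ξ - τ/2)²)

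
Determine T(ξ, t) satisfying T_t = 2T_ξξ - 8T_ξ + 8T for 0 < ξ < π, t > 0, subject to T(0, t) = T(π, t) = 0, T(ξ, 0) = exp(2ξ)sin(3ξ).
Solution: Substitute T = exp(2ξ)u.
Then T_ξ = exp(2ξ)(u_ξ + 2u), T_ξξ = exp(2ξ)(u_ξξ + 4u_ξ + 4u), T_t = exp(2ξ)u_t; substituting and dividing by exp(2ξ), the lower-order terms cancel: u_t = 2u_ξξ (standard heat equation).
Data for u: u(ξ,0) = exp(-2ξ)T(ξ,0) = sin(3ξ). The boundary conditions carry over: u(0,t) = u(π,t) = 0.
Separating variables: u = Σ c_n exp(-2n²t) sin(nξ). From u(ξ,0) = sin(3ξ): c_3=1.
So u(ξ,t) = exp(-18t)sin(3ξ), and T(ξ,t) = exp(2ξ)u(ξ,t).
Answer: T(ξ, t) = exp(-18t)exp(2ξ)sin(3ξ)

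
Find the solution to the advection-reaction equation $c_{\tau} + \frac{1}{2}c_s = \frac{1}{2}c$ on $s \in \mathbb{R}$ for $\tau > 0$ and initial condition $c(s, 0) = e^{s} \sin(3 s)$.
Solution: Substitute $c = e^{s}u$.
Then $c_s = e^{s}(u_s + u)$, $c_{\tau} = e^{s}u_{\tau}$; substituting and dividing by $e^{s}$, the lower-order terms cancel: $u_{\tau} + \frac{1}{2}u_s = 0$ (standard advection equation).
Data for $u$: $u(s,0) = e^{-s}c(s,0) = \sin(3 s)$.
By characteristics ($ds/d\tau = 1/2$), $u(s,\tau) = f(s - \frac{1}{2}\tau)$ with $f = u( \cdot , 0)$.
So $u(s,\tau) = \sin(3 s - 3 \tau/2)$, and $c(s,\tau) = e^{s}u(s,\tau)$.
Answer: $c(s, \tau) = - e^{s} \sin(3 \tau/2 - 3 s)$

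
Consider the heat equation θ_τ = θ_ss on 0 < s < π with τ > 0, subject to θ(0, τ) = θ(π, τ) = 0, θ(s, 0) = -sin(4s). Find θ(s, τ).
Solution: Using separation of variables θ = X(s)G(τ):
Eigenfunctions: sin(ns), n = 1, 2, 3, ...
General solution: θ(s, τ) = Σ c_n sin(ns) exp(-n² τ)
Matching θ(s,0) = -sin(4s) term by term: c_4=-1.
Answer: θ(s, τ) = -exp(-16τ)sin(4s)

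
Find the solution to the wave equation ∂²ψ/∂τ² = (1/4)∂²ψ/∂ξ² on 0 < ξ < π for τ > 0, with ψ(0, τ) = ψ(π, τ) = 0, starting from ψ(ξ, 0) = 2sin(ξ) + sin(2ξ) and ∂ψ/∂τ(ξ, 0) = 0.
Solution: Using separation of variables ψ = X(ξ)T(τ):
Eigenfunctions: sin(nξ), n = 1, 2, 3, ...
General solution: ψ(ξ, τ) = Σ [A_n cos(n τ/2) + B_n sin(n τ/2)] sin(nξ)
From ψ(ξ,0) = 2sin(ξ) + sin(2ξ): A_1=2, A_2=1. From ψ_τ(ξ,0) = 0: all B_n = 0.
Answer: ψ(ξ, τ) = 2sin(ξ)cos(τ/2) + sin(2ξ)cos(τ)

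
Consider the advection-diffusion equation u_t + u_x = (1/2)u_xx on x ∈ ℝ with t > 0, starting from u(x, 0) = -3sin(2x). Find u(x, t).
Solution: Change to a moving frame: let η = x - t, σ = t and write u(x,t) = w(η,σ).
By the chain rule u_t = w_σ - w_η, u_x = w_η, u_xx = w_ηη.
Then u_t + u_x = w_σ: the advection term cancels and the PDE becomes the heat equation w_σ = (1/2)w_ηη on η ∈ ℝ.
Initial data: w(η,0) = u(η,0) = -3sin(2η).
On η ∈ ℝ each mode satisfies (sin(nη))″ = -n² sin(nη), so exp(-n²σ/2) sin(nη) solves the heat equation; by superposition w(η,σ) = Σ c_n exp(-n²σ/2) sin(nη).
Reading off the coefficients: c_2=-3, so w(η,σ) = -3exp(-2σ)sin(2η).
Substituting back η = x - t, σ = t: u(x,t) = w(x - t, t).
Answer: u(x, t) = 3exp(-2t)sin(2t - 2x)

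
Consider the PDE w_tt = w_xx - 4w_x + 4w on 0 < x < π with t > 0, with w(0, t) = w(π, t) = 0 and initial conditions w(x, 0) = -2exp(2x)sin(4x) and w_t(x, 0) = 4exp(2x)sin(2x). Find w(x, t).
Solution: Substitute w = exp(2x)u, i.e. u = exp(-2x)w.
By the product rule, w_x = exp(2x)(u_x + 2u), w_xx = exp(2x)(u_xx + 4u_x + 4u), w_tt = exp(2x)u_tt.
Substituting into the PDE and dividing by exp(2x): u_tt = (u_xx + 4u_x + 4u) - 4(u_x + 2u) + 4u.
The lower-order terms cancel, leaving the standard wave equation u_tt = u_xx.
Initial data for u: u(x,0) = exp(-2x)w(x,0) = -2sin(4x); u_t(x,0) = exp(-2x)w_t(x,0) = 4sin(2x). The boundary conditions carry over: u(0,t) = u(π,t) = 0.
Solve for u:
  Using separation of variables u = X(x)T(t):
  Eigenfunctions: sin(nx), n = 1, 2, 3, ...
  General solution: u(x, t) = Σ [A_n cos(n t) + B_n sin(n t)] sin(nx)
  From u(x,0) = -2sin(4x): A_4=-2. From u_t(x,0) = 4sin(2x), using u_t(x,0) = Σ ω_n B_n sin(nx) with ω_n = n: B_2 = 4/2 = 2.
Hence u(x,t) = 2sin(2t)sin(2x) - 2sin(4x)cos(4t).
Transform back: w(x,t) = exp(2x)u(x,t).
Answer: w(x, t) = 2exp(2x)sin(2t)sin(2x) - 2exp(2x)sin(4x)cos(4t)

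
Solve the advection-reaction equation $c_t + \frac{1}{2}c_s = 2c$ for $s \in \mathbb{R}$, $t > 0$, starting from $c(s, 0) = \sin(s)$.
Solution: Substitute $c = e^{2t}u$, i.e. $u = e^{-2t}c$.
By the product rule, $c_t = e^{2t}(u_t + 2u)$, $c_s = e^{2t}u_s$.
Substituting into the PDE and dividing by $e^{2t}$: $u_t + 2u + \frac{1}{2}u_s = 2u$.
The lower-order terms cancel, leaving the standard advection equation $u_t + \frac{1}{2}u_s = 0$.
Initial data for $u$: $u(s,0) = c(s,0) = \sin(s)$.
Solve for $u$:
  By method of characteristics (waves move right with speed 1/2):
  Along characteristics $s - \frac{1}{2}t =$ const, $u$ is constant, so $u(s,t) = f(s - \frac{1}{2}t)$ with $f = u( \cdot , 0)$.
Hence $u(s,t) = \sin(s - t/2)$.
Transform back: $c(s,t) = e^{2t}u(s,t)$.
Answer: $c(s, t) = e^{2 t} \sin(s - t/2)$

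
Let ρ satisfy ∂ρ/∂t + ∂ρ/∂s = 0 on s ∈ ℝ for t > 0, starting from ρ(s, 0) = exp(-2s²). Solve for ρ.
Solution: By method of characteristics (waves move right with speed 1):
Along characteristics s - t = const, ρ is constant, so ρ(s,t) = f(s - t) with f = ρ(·, 0).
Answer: ρ(s, t) = exp(-2(s - t)²)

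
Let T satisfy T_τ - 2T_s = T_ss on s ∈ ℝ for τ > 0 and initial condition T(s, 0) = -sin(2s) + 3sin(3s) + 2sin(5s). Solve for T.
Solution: Moving frame: η = s + 2τ, σ = τ, T = u(η,σ), so T_τ = u_σ + 2u_η and T_ss = u_ηη.
Hence T_τ - 2T_s = u_σ and the PDE becomes the heat equation u_σ = u_ηη on η ∈ ℝ.
Initial data: u(η,0) = T(η,0) = -sin(2η) + 3sin(3η) + 2sin(5η). Each mode sin(nη) decays as exp(-n²σ) on ℝ, so u(η,σ) = Σ c_n exp(-n²σ) sin(nη) with c_2=-1, c_3=3, c_5=2: u(η,σ) = -exp(-4σ)sin(2η) + 3exp(-9σ)sin(3η) + 2exp(-25σ)sin(5η).
Substituting back: T(s,τ) = u(s + 2τ, τ).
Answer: T(s, τ) = -exp(-4τ)sin(2s + 4τ) + 3exp(-9τ)sin(3s + 6τ) + 2exp(-25τ)sin(5s + 10τ)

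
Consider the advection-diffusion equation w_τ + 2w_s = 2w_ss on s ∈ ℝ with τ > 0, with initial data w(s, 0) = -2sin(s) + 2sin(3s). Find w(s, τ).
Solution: Change to a moving frame: let η = s - 2τ, σ = τ and write w(s,τ) = u(η,σ).
By the chain rule w_τ = u_σ - 2u_η, w_s = u_η, w_ss = u_ηη.
Then w_τ + 2w_s = u_σ: the advection term cancels and the PDE becomes the heat equation u_σ = 2u_ηη on η ∈ ℝ.
Initial data: u(η,0) = w(η,0) = -2sin(η) + 2sin(3η).
On η ∈ ℝ each mode satisfies (sin(nη))″ = -n² sin(nη), so exp(-2n²σ) sin(nη) solves the heat equation; by superposition u(η,σ) = Σ c_n exp(-2n²σ) sin(nη).
Reading off the coefficients: c_1=-2, c_3=2, so u(η,σ) = -2exp(-2σ)sin(η) + 2exp(-18σ)sin(3η).
Substituting back η = s - 2τ, σ = τ: w(s,τ) = u(s - 2τ, τ).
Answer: w(s, τ) = -2exp(-2τ)sin(s - 2τ) + 2exp(-18τ)sin(3s - 6τ)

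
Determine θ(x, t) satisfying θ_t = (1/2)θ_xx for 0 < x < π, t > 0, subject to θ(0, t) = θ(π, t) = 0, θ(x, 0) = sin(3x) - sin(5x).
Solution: Separating variables: θ = Σ c_n exp(-n²t/2) sin(nx). From θ(x,0) = sin(3x) - sin(5x): c_3=1, c_5=-1.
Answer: θ(x, t) = exp(-9t/2)sin(3x) - exp(-25t/2)sin(5x)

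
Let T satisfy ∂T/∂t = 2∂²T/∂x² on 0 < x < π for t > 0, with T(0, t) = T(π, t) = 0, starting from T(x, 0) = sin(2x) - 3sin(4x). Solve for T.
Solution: Separating variables: T = Σ c_n exp(-2n²t) sin(nx). From T(x,0) = sin(2x) - 3sin(4x): c_2=1, c_4=-3.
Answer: T(x, t) = exp(-8t)sin(2x) - 3exp(-32t)sin(4x)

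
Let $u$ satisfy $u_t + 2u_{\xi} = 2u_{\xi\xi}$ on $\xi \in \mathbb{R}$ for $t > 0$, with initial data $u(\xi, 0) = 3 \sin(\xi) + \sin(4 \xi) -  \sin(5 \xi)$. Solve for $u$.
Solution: Change to a moving frame: let $\eta = \xi - 2t$, $\sigma = t$ and write $u(\xi,t) = w(\eta,\sigma)$.
By the chain rule $u_t = w_{\sigma} - 2w_{\eta}$, $u_{\xi} = w_{\eta}$, $u_{\xi\xi} = w_{\eta\eta}$.
Then $u_t + 2u_{\xi} = w_{\sigma}$: the advection term cancels and the PDE becomes the heat equation $w_{\sigma} = 2w_{\eta\eta}$ on $\eta \in \mathbb{R}$.
Initial data: $w(\eta,0) = u(\eta,0) = 3 \sin(\eta) + \sin(4 \eta) - \sin(5 \eta)$.
On $\eta \in \mathbb{R}$ each mode satisfies $(\sin(n\eta))'' = -n^2 \sin(n\eta)$, so $e^{-2n^2\sigma} \sin(n\eta)$ solves the heat equation; by superposition $w(\eta,\sigma) = \sum c_n e^{-2n^2\sigma} \sin(n\eta)$.
Reading off the coefficients: $c_1=3, c_4=1, c_5=-1$, so $w(\eta,\sigma) = 3 e^{-2 \sigma} \sin(\eta) + e^{-32 \sigma} \sin(4 \eta) - e^{-50 \sigma} \sin(5 \eta)$.
Substituting back $\eta = \xi - 2t$, $\sigma = t$: $u(\xi,t) = w(\xi - 2t, t)$.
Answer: $u(\xi, t) = 3 e^{-2 t} \sin(\xi - 2 t) + e^{-32 t} \sin(4 \xi - 8 t) -  e^{-50 t} \sin(5 \xi - 10 t)$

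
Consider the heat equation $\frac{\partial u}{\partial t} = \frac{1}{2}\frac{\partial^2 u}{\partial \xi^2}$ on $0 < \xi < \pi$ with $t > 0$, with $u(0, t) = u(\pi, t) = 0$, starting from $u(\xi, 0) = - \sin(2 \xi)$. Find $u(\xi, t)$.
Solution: Separating variables: $u = \sum c_n e^{-n^2t/2} \sin(n\xi)$. From $u(\xi,0) = - \sin(2 \xi)$: $c_2=-1$.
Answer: $u(\xi, t) = - e^{-2 t} \sin(2 \xi)$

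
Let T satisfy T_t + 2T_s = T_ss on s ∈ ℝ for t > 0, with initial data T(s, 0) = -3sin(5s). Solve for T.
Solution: Change to a moving frame: let η = s - 2t, σ = t and write T(s,t) = u(η,σ).
By the chain rule T_t = u_σ - 2u_η, T_s = u_η, T_ss = u_ηη.
Then T_t + 2T_s = u_σ: the advection term cancels and the PDE becomes the heat equation u_σ = u_ηη on η ∈ ℝ.
Initial data: u(η,0) = T(η,0) = -3sin(5η).
On η ∈ ℝ each mode satisfies (sin(nη))″ = -n² sin(nη), so exp(-n²σ) sin(nη) solves the heat equation; by superposition u(η,σ) = Σ c_n exp(-n²σ) sin(nη).
Reading off the coefficients: c_5=-3, so u(η,σ) = -3exp(-25σ)sin(5η).
Substituting back η = s - 2t, σ = t: T(s,t) = u(s - 2t, t).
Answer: T(s, t) = -3exp(-25t)sin(5s - 10t)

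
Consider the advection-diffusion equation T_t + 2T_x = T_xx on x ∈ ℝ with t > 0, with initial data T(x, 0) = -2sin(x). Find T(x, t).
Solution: Change to a moving frame: let η = x - 2t, σ = t and write T(x,t) = u(η,σ).
By the chain rule T_t = u_σ - 2u_η, T_x = u_η, T_xx = u_ηη.
Then T_t + 2T_x = u_σ: the advection term cancels and the PDE becomes the heat equation u_σ = u_ηη on η ∈ ℝ.
Initial data: u(η,0) = T(η,0) = -2sin(η).
On η ∈ ℝ each mode satisfies (sin(nη))″ = -n² sin(nη), so exp(-n²σ) sin(nη) solves the heat equation; by superposition u(η,σ) = Σ c_n exp(-n²σ) sin(nη).
Reading off the coefficients: c_1=-2, so u(η,σ) = -2exp(-σ)sin(η).
Substituting back η = x - 2t, σ = t: T(x,t) = u(x - 2t, t).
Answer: T(x, t) = 2exp(-t)sin(2t - x)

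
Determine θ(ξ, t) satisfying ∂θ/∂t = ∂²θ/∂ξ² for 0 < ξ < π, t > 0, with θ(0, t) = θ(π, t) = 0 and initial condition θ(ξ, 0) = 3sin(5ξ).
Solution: Separating variables: θ = Σ c_n exp(-n²t) sin(nξ). From θ(ξ,0) = 3sin(5ξ): c_5=3.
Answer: θ(ξ, t) = 3exp(-25t)sin(5ξ)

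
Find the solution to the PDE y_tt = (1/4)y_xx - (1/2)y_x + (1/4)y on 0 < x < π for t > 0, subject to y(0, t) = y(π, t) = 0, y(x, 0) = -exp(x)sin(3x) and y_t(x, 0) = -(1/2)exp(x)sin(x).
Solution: Substitute y = exp(x)u, i.e. u = exp(-x)y.
By the product rule, y_x = exp(x)(u_x + u), y_xx = exp(x)(u_xx + 2u_x + u), y_tt = exp(x)u_tt.
Substituting into the PDE and dividing by exp(x): u_tt = (1/4)(u_xx + 2u_x + u) - (1/2)(u_x + u) + (1/4)u.
The lower-order terms cancel, leaving the standard wave equation u_tt = (1/4)u_xx.
Initial data for u: u(x,0) = exp(-x)y(x,0) = -sin(3x); u_t(x,0) = exp(-x)y_t(x,0) = -(1/2)sin(x). The boundary conditions carry over: u(0,t) = u(π,t) = 0.
Solve for u:
  Using separation of variables u = X(x)T(t):
  Eigenfunctions: sin(nx), n = 1, 2, 3, ...
  General solution: u(x, t) = Σ [A_n cos(n t/2) + B_n sin(n t/2)] sin(nx)
  From u(x,0) = -sin(3x): A_3=-1. From u_t(x,0) = -(1/2)sin(x), using u_t(x,0) = Σ ω_n B_n sin(nx) with ω_n = n/2: B_1 = (-1/2)/(1/2) = -1.
Hence u(x,t) = -sin(t/2)sin(x) - sin(3x)cos(3t/2).
Transform back: y(x,t) = exp(x)u(x,t).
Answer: y(x, t) = -exp(x)sin(t/2)sin(x) - exp(x)sin(3x)cos(3t/2)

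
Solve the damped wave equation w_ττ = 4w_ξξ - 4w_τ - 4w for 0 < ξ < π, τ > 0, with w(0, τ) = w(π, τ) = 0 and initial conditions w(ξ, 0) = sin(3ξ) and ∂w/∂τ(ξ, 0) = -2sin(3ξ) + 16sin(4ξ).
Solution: Substitute w = exp(-2τ)u, i.e. u = exp(2τ)w.
By the product rule, w_τ = exp(-2τ)(u_τ - 2u), w_ττ = exp(-2τ)(u_ττ - 4u_τ + 4u), w_ξξ = exp(-2τ)u_ξξ.
Substituting into the PDE and dividing by exp(-2τ): u_ττ - 4u_τ + 4u = 4u_ξξ - 4(u_τ - 2u) - 4u.
The lower-order terms cancel, leaving the standard wave equation u_ττ = 4u_ξξ.
Initial data for u: u(ξ,0) = w(ξ,0) = sin(3ξ); u_τ(ξ,0) = w_τ(ξ,0) + 2w(ξ,0) = 16sin(4ξ). The boundary conditions carry over: u(0,τ) = u(π,τ) = 0.
Solve for u:
  Using separation of variables u = X(ξ)T(τ):
  Eigenfunctions: sin(nξ), n = 1, 2, 3, ...
  General solution: u(ξ, τ) = Σ [A_n cos(2n τ) + B_n sin(2n τ)] sin(nξ)
  From u(ξ,0) = sin(3ξ): A_3=1. From u_τ(ξ,0) = 16sin(4ξ), using u_τ(ξ,0) = Σ ω_n B_n sin(nξ) with ω_n = 2n: B_4 = 16/8 = 2.
Hence u(ξ,τ) = sin(3ξ)cos(6τ) + 2sin(4ξ)sin(8τ).
Transform back: w(ξ,τ) = exp(-2τ)u(ξ,τ).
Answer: w(ξ, τ) = exp(-2τ)sin(3ξ)cos(6τ) + 2exp(-2τ)sin(4ξ)sin(8τ)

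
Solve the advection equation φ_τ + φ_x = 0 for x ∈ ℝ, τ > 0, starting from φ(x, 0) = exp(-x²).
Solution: By characteristics (dx/dτ = 1), φ(x,τ) = f(x - τ) with f = φ(·, 0).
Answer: φ(x, τ) = exp(-(x - τ)²)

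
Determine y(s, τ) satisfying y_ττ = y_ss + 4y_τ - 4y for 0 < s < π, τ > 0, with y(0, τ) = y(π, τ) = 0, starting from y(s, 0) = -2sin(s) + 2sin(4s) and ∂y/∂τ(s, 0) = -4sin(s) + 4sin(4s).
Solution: Substitute y = exp(2τ)u, i.e. u = exp(-2τ)y.
By the product rule, y_τ = exp(2τ)(u_τ + 2u), y_ττ = exp(2τ)(u_ττ + 4u_τ + 4u), y_ss = exp(2τ)u_ss.
Substituting into the PDE and dividing by exp(2τ): u_ττ + 4u_τ + 4u = u_ss + 4(u_τ + 2u) - 4u.
The lower-order terms cancel, leaving the standard wave equation u_ττ = u_ss.
Initial data for u: u(s,0) = y(s,0) = -2sin(s) + 2sin(4s); u_τ(s,0) = y_τ(s,0) - 2y(s,0) = 0. The boundary conditions carry over: u(0,τ) = u(π,τ) = 0.
Solve for u:
  Using separation of variables u = X(s)T(τ):
  Eigenfunctions: sin(ns), n = 1, 2, 3, ...
  General solution: u(s, τ) = Σ [A_n cos(n τ) + B_n sin(n τ)] sin(ns)
  From u(s,0) = -2sin(s) + 2sin(4s): A_1=-2, A_4=2. From u_τ(s,0) = 0: all B_n = 0.
Hence u(s,τ) = -2sin(s)cos(τ) + 2sin(4s)cos(4τ).
Transform back: y(s,τ) = exp(2τ)u(s,τ).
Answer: y(s, τ) = -2exp(2τ)sin(s)cos(τ) + 2exp(2τ)sin(4s)cos(4τ)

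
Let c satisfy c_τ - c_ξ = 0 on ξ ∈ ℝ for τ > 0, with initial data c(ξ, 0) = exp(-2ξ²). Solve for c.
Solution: By method of characteristics (waves move left with speed 1):
Along characteristics ξ + τ = const, c is constant, so c(ξ,τ) = f(ξ + τ) with f = c(·, 0).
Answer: c(ξ, τ) = exp(-2(ξ + τ)²)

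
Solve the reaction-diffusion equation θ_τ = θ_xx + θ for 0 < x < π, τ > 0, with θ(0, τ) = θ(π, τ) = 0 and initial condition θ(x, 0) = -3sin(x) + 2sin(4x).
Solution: Substitute θ = exp(τ)u, i.e. u = exp(-τ)θ.
By the product rule, θ_τ = exp(τ)(u_τ + u), θ_xx = exp(τ)u_xx.
Substituting into the PDE and dividing by exp(τ): u_τ + u = u_xx + u.
The lower-order terms cancel, leaving the standard heat equation u_τ = u_xx.
Initial data for u: u(x,0) = θ(x,0) = -3sin(x) + 2sin(4x). The boundary conditions carry over: u(0,τ) = u(π,τ) = 0.
Solve for u:
  Using separation of variables u = X(x)G(τ):
  Eigenfunctions: sin(nx), n = 1, 2, 3, ...
  General solution: u(x, τ) = Σ c_n sin(nx) exp(-n² τ)
  Matching u(x,0) = -3sin(x) + 2sin(4x) term by term: c_1=-3, c_4=2.
Hence u(x,τ) = -3exp(-τ)sin(x) + 2exp(-16τ)sin(4x).
Transform back: θ(x,τ) = exp(τ)u(x,τ).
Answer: θ(x, τ) = -3sin(x) + 2exp(-15τ)sin(4x)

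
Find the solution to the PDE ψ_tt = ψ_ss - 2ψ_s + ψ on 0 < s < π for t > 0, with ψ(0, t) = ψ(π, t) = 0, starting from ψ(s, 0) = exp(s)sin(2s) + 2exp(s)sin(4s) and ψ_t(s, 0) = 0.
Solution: Substitute ψ = exp(s)u.
Then ψ_s = exp(s)(u_s + u), ψ_ss = exp(s)(u_ss + 2u_s + u), ψ_tt = exp(s)u_tt; substituting and dividing by exp(s), the lower-order terms cancel: u_tt = u_ss (standard wave equation).
Data for u: u(s,0) = exp(-s)ψ(s,0) = sin(2s) + 2sin(4s); u_t(s,0) = exp(-s)ψ_t(s,0) = 0. The boundary conditions carry over: u(0,t) = u(π,t) = 0.
Separating variables: u = Σ [A_n cos(ω_n t) + B_n sin(ω_n t)] sin(ns), ω_n = n. From ICs: A_2=1, A_4=2.
So u(s,t) = sin(2s)cos(2t) + 2sin(4s)cos(4t), and ψ(s,t) = exp(s)u(s,t).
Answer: ψ(s, t) = exp(s)sin(2s)cos(2t) + 2exp(s)sin(4s)cos(4t)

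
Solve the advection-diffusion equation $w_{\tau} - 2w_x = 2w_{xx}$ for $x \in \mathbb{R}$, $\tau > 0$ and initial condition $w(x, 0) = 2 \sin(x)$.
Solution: Moving frame: $\eta = x + 2\tau$, $\sigma = \tau$, $w = u(\eta,\sigma)$, so $w_{\tau} = u_{\sigma} + 2u_{\eta}$ and $w_{xx} = u_{\eta\eta}$.
Hence $w_{\tau} - 2w_x = u_{\sigma}$ and the PDE becomes the heat equation $u_{\sigma} = 2u_{\eta\eta}$ on $\eta \in \mathbb{R}$.
Initial data: $u(\eta,0) = w(\eta,0) = 2 \sin(\eta)$. Each mode $\sin(n\eta)$ decays as $e^{-2n^2\sigma}$ on $\mathbb{R}$, so $u(\eta,\sigma) = \sum c_n e^{-2n^2\sigma} \sin(n\eta)$ with $c_1=2$: $u(\eta,\sigma) = 2 e^{-2 \sigma} \sin(\eta)$.
Substituting back: $w(x,\tau) = u(x + 2\tau, \tau)$.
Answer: $w(x, \tau) = 2 e^{-2 \tau} \sin(2 \tau + x)$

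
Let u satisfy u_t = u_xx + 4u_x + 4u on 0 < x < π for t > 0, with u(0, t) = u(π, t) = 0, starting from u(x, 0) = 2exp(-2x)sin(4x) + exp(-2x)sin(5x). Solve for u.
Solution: Substitute u = exp(-2x)w.
Then u_x = exp(-2x)(w_x - 2w), u_xx = exp(-2x)(w_xx - 4w_x + 4w), u_t = exp(-2x)w_t; substituting and dividing by exp(-2x), the lower-order terms cancel: w_t = w_xx (standard heat equation).
Data for w: w(x,0) = exp(2x)u(x,0) = 2sin(4x) + sin(5x). The boundary conditions carry over: w(0,t) = w(π,t) = 0.
Separating variables: w = Σ c_n exp(-n²t) sin(nx). From w(x,0) = 2sin(4x) + sin(5x): c_4=2, c_5=1.
So w(x,t) = 2exp(-16t)sin(4x) + exp(-25t)sin(5x), and u(x,t) = exp(-2x)w(x,t).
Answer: u(x, t) = 2exp(-16t)exp(-2x)sin(4x) + exp(-25t)exp(-2x)sin(5x)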